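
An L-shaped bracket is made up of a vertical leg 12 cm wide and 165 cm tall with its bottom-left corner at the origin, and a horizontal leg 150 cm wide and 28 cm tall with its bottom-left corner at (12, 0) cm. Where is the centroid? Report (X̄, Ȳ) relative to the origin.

X̄ = 61.05 cm, Ȳ = 35.95 cm

vertical leg: A = 12 × 165 = 1980.00, centroid at (6.00, 82.50).
horizontal leg: A = 150 × 28 = 4200.00, centroid at (87.00, 14.00).
ΣA = 6180.00 cm²
ΣAX̄ = (1980.00)(6.00) + (4200.00)(87.00) = 377280.00 cm³
ΣAȲ = (1980.00)(82.50) + (4200.00)(14.00) = 222150.00 cm³
X̄ = 377280.00 / 6180.00 = 61.05 cm
Ȳ = 222150.00 / 6180.00 = 35.95 cm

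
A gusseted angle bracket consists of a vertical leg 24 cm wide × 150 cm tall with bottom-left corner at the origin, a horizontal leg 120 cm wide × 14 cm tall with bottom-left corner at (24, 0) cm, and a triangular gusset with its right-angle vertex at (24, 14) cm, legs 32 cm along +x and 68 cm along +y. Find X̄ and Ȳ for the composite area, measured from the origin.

X̄ = 34.87 cm, Ȳ = 50.51 cm

vertical leg: A = 24 × 150 = 3600.00, centroid at (12.00, 75.00).
horizontal leg: A = 120 × 14 = 1680.00, centroid at (84.00, 7.00).
gusset: A = ½·32·68 = 1088.00, centroid at (34.67, 36.67).
ΣA = 6368.00 cm², ΣAX̄ = 222037.33 cm³, ΣAȲ = 321653.33 cm³.
X̄ = 222037.33/6368.00 = 34.87 cm; Ȳ = 321653.33/6368.00 = 50.51 cm.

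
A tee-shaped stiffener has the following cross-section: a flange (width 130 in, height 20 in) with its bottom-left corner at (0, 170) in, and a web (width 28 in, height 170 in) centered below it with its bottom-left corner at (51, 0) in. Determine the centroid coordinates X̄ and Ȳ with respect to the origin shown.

X̄ = 65.00 in, Ȳ = 118.56 in

web: A = 28 × 170 = 4760.00, centroid at (65.00, 85.00).
flange: A = 130 × 20 = 2600.00, centroid at (65.00, 180.00).
ΣA = 7360.00 in²
ΣAX̄ = (4760.00)(65.00) + (2600.00)(65.00) = 478400.00 in³
ΣAȲ = (4760.00)(85.00) + (2600.00)(180.00) = 872600.00 in³
X̄ = 478400.00 / 7360.00 = 65.00 in
Ȳ = 872600.00 / 7360.00 = 118.56 in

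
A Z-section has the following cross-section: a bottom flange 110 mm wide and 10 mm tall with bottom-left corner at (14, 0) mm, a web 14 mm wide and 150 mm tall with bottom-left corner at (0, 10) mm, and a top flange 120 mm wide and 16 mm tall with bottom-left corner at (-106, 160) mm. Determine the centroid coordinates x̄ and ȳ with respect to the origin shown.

Part | A | x̄ᵢ | ȳᵢ | A·x̄ᵢ | A·ȳᵢ
bottom flange | 1100.00 | 69.00 | 5.00 | 75900.00 | 5500.00
web | 2100.00 | 7.00 | 85.00 | 14700.00 | 178500.00
top flange | 1920.00 | -46.00 | 168.00 | -88320.00 | 322560.00
Σ | 5120.00 |  |  | 2280.00 | 506560.00
x̄ = 2280.00 / 5120.00 = 0.45 mm
ȳ = 506560.00 / 5120.00 = 98.94 mm

x̄ = 0.45 mm, ȳ = 98.94 mm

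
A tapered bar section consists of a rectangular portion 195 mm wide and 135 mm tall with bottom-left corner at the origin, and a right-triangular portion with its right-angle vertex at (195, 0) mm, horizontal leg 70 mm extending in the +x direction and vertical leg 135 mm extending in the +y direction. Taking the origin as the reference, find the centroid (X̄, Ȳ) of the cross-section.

Part | A | x̄ᵢ | ȳᵢ | A·x̄ᵢ | A·ȳᵢ
rectangular portion | 26325.00 | 97.50 | 67.50 | 2566687.50 | 1776937.50
triangular portion | 4725.00 | 218.33 | 45.00 | 1031625.00 | 212625.00
Σ | 31050.00 |  |  | 3598312.50 | 1989562.50
X̄ = 3598312.50 / 31050.00 = 115.89 mm
Ȳ = 1989562.50 / 31050.00 = 64.08 mm

X̄ = 115.89 mm, Ȳ = 64.08 mm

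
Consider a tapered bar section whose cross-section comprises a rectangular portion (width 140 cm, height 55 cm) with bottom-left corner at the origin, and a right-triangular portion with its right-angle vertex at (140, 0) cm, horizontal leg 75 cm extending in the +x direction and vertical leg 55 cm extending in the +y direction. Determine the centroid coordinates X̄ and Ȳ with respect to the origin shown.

X̄ = 90.07 cm, Ȳ = 25.56 cm

rectangular portion: A = 140 × 55 = 7700.00, centroid at (70.00, 27.50).
triangular portion: A = ½·75·55 = 2062.50, centroid at (165.00, 18.33).
ΣA = 9762.50 cm²
ΣAX̄ = (7700.00)(70.00) + (2062.50)(165.00) = 879312.50 cm³
ΣAȲ = (7700.00)(27.50) + (2062.50)(18.33) = 249562.50 cm³
X̄ = 879312.50 / 9762.50 = 90.07 cm
Ȳ = 249562.50 / 9762.50 = 25.56 cm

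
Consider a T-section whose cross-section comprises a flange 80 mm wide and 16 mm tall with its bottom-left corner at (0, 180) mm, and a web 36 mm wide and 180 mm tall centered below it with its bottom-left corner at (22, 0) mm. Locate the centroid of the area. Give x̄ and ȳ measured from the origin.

x̄ = 40.00 mm, ȳ = 106.16 mm

web: A = 36 × 180 = 6480.00, centroid at (40.00, 90.00).
flange: A = 80 × 16 = 1280.00, centroid at (40.00, 188.00).
ΣA = 7760.00 mm², ΣAx̄ = 310400.00 mm³, ΣAȳ = 823840.00 mm³.
x̄ = 310400.00/7760.00 = 40.00 mm; ȳ = 823840.00/7760.00 = 106.16 mm.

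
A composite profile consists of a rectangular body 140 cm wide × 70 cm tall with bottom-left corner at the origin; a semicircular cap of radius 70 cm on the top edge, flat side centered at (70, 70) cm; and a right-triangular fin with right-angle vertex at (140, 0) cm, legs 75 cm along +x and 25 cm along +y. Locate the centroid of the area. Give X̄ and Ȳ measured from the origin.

Part | A | x̄ᵢ | ȳᵢ | A·x̄ᵢ | A·ȳᵢ
rectangular body | 9800.00 | 70.00 | 35.00 | 686000.00 | 343000.00
semicircular top | 7696.90 | 70.00 | 99.71 | 538783.14 | 767449.81
triangular fin | 937.50 | 165.00 | 8.33 | 154687.50 | 7812.50
Σ | 18434.40 |  |  | 1379470.64 | 1118262.31
X̄ = 1379470.64 / 18434.40 = 74.83 cm
Ȳ = 1118262.31 / 18434.40 = 60.66 cm

X̄ = 74.83 cm, Ȳ = 60.66 cm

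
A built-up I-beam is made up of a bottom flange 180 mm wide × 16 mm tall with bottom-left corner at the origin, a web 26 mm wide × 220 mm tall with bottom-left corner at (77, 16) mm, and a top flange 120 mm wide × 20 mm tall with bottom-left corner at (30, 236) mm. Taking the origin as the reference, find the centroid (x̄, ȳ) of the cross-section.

x̄ = 90.00 mm, ȳ = 121.29 mm

bottom flange: A = 180 × 16 = 2880.00, centroid at (90.00, 8.00).
web: A = 26 × 220 = 5720.00, centroid at (90.00, 126.00).
top flange: A = 120 × 20 = 2400.00, centroid at (90.00, 246.00).
ΣA = 11000.00 mm²
ΣAx̄ = (2880.00)(90.00) + (5720.00)(90.00) + (2400.00)(90.00) = 990000.00 mm³
ΣAȳ = (2880.00)(8.00) + (5720.00)(126.00) + (2400.00)(246.00) = 1334160.00 mm³
x̄ = 990000.00 / 11000.00 = 90.00 mm
ȳ = 1334160.00 / 11000.00 = 121.29 mm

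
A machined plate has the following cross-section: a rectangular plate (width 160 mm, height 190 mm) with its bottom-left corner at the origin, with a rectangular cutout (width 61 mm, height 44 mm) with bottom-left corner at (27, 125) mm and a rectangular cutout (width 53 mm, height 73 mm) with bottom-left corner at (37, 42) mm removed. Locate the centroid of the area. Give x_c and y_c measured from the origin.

plate: A = 160 × 190 = 30400.00, centroid at (80.00, 95.00).
hole 1: A = −(61 × 44) = -2684.00, centroid at (57.50, 147.00).
hole 2: A = −(53 × 73) = -3869.00, centroid at (63.50, 78.50).
ΣA = 23847.00 mm²
ΣAx_c = (30400.00)(80.00) + (-2684.00)(57.50) + (-3869.00)(63.50) = 2031988.50 mm³
ΣAy_c = (30400.00)(95.00) + (-2684.00)(147.00) + (-3869.00)(78.50) = 2189735.50 mm³
x_c = 2031988.50 / 23847.00 = 85.21 mm
y_c = 2189735.50 / 23847.00 = 91.82 mm

x_c = 85.21 mm, y_c = 91.82 mm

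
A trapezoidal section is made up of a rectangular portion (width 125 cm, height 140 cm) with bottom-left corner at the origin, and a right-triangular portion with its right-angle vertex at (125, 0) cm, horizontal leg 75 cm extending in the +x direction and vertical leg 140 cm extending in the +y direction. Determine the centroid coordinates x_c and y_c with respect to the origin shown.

x_c = 82.69 cm, y_c = 64.62 cm

rectangular portion: A = 125 × 140 = 17500.00, centroid at (62.50, 70.00).
triangular portion: A = ½·75·140 = 5250.00, centroid at (150.00, 46.67).
ΣA = 22750.00 cm²
ΣAx_c = (17500.00)(62.50) + (5250.00)(150.00) = 1881250.00 cm³
ΣAy_c = (17500.00)(70.00) + (5250.00)(46.67) = 1470000.00 cm³
x_c = 1881250.00 / 22750.00 = 82.69 cm
y_c = 1470000.00 / 22750.00 = 64.62 cm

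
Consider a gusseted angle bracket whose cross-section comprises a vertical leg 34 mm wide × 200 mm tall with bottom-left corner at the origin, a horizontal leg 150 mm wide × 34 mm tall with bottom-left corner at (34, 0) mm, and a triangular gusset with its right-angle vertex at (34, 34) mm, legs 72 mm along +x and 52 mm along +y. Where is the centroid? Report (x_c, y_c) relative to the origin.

x_c = 56.64 mm, y_c = 62.65 mm

vertical leg: A = 34 × 200 = 6800.00, centroid at (17.00, 100.00).
horizontal leg: A = 150 × 34 = 5100.00, centroid at (109.00, 17.00).
gusset: A = ½·72·52 = 1872.00, centroid at (58.00, 51.33).
ΣA = 13772.00 mm², ΣAx_c = 780076.00 mm³, ΣAy_c = 862796.00 mm³.
x_c = 780076.00/13772.00 = 56.64 mm; y_c = 862796.00/13772.00 = 62.65 mm.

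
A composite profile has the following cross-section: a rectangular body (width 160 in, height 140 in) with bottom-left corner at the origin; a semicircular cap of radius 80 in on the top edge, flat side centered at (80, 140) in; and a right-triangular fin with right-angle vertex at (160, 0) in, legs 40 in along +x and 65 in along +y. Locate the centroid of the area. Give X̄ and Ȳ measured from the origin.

Part | A | x̄ᵢ | ȳᵢ | A·x̄ᵢ | A·ȳᵢ
rectangular body | 22400.00 | 80.00 | 70.00 | 1792000.00 | 1568000.00
semicircular top | 10053.10 | 80.00 | 173.95 | 804247.72 | 1748766.84
triangular fin | 1300.00 | 173.33 | 21.67 | 225333.33 | 28166.67
Σ | 33753.10 |  |  | 2821581.05 | 3344933.51
X̄ = 2821581.05 / 33753.10 = 83.59 in
Ȳ = 3344933.51 / 33753.10 = 99.10 in

X̄ = 83.59 in, Ȳ = 99.10 in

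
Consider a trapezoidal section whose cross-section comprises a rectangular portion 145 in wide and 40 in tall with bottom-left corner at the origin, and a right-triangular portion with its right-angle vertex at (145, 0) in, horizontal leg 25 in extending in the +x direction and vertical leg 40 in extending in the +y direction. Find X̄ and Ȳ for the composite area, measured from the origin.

X̄ = 78.92 in, Ȳ = 19.47 in

Part | A | x̄ᵢ | ȳᵢ | A·x̄ᵢ | A·ȳᵢ
rectangular portion | 5800.00 | 72.50 | 20.00 | 420500.00 | 116000.00
triangular portion | 500.00 | 153.33 | 13.33 | 76666.67 | 6666.67
Σ | 6300.00 |  |  | 497166.67 | 122666.67
X̄ = 497166.67 / 6300.00 = 78.92 in
Ȳ = 122666.67 / 6300.00 = 19.47 in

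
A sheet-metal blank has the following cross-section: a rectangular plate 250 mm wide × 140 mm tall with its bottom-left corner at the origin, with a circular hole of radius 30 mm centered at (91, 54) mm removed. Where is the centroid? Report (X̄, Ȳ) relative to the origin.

X̄ = 127.99 mm, Ȳ = 71.41 mm

plate: A = 250 × 140 = 35000.00, centroid at (125.00, 70.00).
hole: A = −π·30² = -2827.43, centroid at (91.00, 54.00).
ΣA = 32172.57 mm²
ΣAX̄ = (35000.00)(125.00) + (-2827.43)(91.00) = 4117703.56 mm³
ΣAȲ = (35000.00)(70.00) + (-2827.43)(54.00) = 2297318.60 mm³
X̄ = 4117703.56 / 32172.57 = 127.99 mm
Ȳ = 2297318.60 / 32172.57 = 71.41 mm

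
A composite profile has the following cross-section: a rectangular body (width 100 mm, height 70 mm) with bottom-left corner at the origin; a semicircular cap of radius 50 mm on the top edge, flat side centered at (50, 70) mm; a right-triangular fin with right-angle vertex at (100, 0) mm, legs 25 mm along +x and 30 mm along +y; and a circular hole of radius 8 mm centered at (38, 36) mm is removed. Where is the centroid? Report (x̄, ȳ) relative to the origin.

rectangular body: A = 100 × 70 = 7000.00, centroid at (50.00, 35.00).
semicircular top: A = ½π·50² = 3926.99, centroid at (50.00, 91.22).
triangular fin: A = ½·25·30 = 375.00, centroid at (108.33, 10.00).
hole: A = −π·8² = -201.06, centroid at (38.00, 36.00).
ΣA = 11100.93 mm², ΣAx̄ = 579334.19 mm³, ΣAȳ = 599734.46 mm³.
x̄ = 579334.19/11100.93 = 52.19 mm; ȳ = 599734.46/11100.93 = 54.03 mm.

x̄ = 52.19 mm, ȳ = 54.03 mm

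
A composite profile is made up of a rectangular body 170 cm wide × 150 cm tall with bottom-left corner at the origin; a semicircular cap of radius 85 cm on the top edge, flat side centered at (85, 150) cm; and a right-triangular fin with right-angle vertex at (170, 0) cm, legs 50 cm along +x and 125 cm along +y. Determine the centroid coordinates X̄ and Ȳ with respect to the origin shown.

X̄ = 92.95 cm, Ȳ = 103.93 cm

rectangular body: A = 170 × 150 = 25500.00, centroid at (85.00, 75.00).
semicircular top: A = ½π·85² = 11349.00, centroid at (85.00, 186.08).
triangular fin: A = ½·50·125 = 3125.00, centroid at (186.67, 41.67).
ΣA = 39974.00 cm², ΣAX̄ = 3715498.63 cm³, ΣAȲ = 4154475.52 cm³.
X̄ = 3715498.63/39974.00 = 92.95 cm; Ȳ = 4154475.52/39974.00 = 103.93 cm.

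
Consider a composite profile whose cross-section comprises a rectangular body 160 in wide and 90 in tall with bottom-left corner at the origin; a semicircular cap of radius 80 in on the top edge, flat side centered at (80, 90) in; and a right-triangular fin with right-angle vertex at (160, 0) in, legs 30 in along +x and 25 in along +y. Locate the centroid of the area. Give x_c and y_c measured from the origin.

x_c = 81.36 in, y_c = 76.41 in

rectangular body: A = 160 × 90 = 14400.00, centroid at (80.00, 45.00).
semicircular top: A = ½π·80² = 10053.10, centroid at (80.00, 123.95).
triangular fin: A = ½·30·25 = 375.00, centroid at (170.00, 8.33).
ΣA = 24828.10 in²
ΣAx_c = (14400.00)(80.00) + (10053.10)(80.00) + (375.00)(170.00) = 2019997.72 in³
ΣAy_c = (14400.00)(45.00) + (10053.10)(123.95) + (375.00)(8.33) = 1897237.02 in³
x_c = 2019997.72 / 24828.10 = 81.36 in
y_c = 1897237.02 / 24828.10 = 76.41 in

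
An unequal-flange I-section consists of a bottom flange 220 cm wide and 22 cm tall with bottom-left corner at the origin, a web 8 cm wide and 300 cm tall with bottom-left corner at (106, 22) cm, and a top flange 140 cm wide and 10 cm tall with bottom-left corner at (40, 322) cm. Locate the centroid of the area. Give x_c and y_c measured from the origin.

Part | A | x̄ᵢ | ȳᵢ | A·x̄ᵢ | A·ȳᵢ
bottom flange | 4840.00 | 110.00 | 11.00 | 532400.00 | 53240.00
web | 2400.00 | 110.00 | 172.00 | 264000.00 | 412800.00
top flange | 1400.00 | 110.00 | 327.00 | 154000.00 | 457800.00
Σ | 8640.00 |  |  | 950400.00 | 923840.00
x_c = 950400.00 / 8640.00 = 110.00 cm
y_c = 923840.00 / 8640.00 = 106.93 cm

x_c = 110.00 cm, y_c = 106.93 cm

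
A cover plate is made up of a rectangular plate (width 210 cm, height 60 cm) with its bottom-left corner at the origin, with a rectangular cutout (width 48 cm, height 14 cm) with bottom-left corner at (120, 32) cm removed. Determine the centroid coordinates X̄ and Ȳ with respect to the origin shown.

X̄ = 102.80 cm, Ȳ = 29.49 cm

plate: A = 210 × 60 = 12600.00, centroid at (105.00, 30.00).
hole: A = −(48 × 14) = -672.00, centroid at (144.00, 39.00).
ΣA = 11928.00 cm²
ΣAX̄ = (12600.00)(105.00) + (-672.00)(144.00) = 1226232.00 cm³
ΣAȲ = (12600.00)(30.00) + (-672.00)(39.00) = 351792.00 cm³
X̄ = 1226232.00 / 11928.00 = 102.80 cm
Ȳ = 351792.00 / 11928.00 = 29.49 cm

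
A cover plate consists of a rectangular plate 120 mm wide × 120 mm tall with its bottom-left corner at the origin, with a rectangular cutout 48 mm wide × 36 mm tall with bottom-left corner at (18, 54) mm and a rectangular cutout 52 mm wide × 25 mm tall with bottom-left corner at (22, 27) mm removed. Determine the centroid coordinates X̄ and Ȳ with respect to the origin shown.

X̄ = 64.11 mm, Ȳ = 60.52 mm

plate: A = 120 × 120 = 14400.00, centroid at (60.00, 60.00).
hole 1: A = −(48 × 36) = -1728.00, centroid at (42.00, 72.00).
hole 2: A = −(52 × 25) = -1300.00, centroid at (48.00, 39.50).
ΣA = 11372.00 mm²
ΣAX̄ = (14400.00)(60.00) + (-1728.00)(42.00) + (-1300.00)(48.00) = 729024.00 mm³
ΣAȲ = (14400.00)(60.00) + (-1728.00)(72.00) + (-1300.00)(39.50) = 688234.00 mm³
X̄ = 729024.00 / 11372.00 = 64.11 mm
Ȳ = 688234.00 / 11372.00 = 60.52 mm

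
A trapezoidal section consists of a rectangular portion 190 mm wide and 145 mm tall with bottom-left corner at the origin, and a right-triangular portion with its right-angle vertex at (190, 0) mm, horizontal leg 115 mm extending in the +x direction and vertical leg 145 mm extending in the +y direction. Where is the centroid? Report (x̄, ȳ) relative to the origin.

rectangular portion: A = 190 × 145 = 27550.00, centroid at (95.00, 72.50).
triangular portion: A = ½·115·145 = 8337.50, centroid at (228.33, 48.33).
ΣA = 35887.50 mm², ΣAx̄ = 4520979.17 mm³, ΣAȳ = 2400354.17 mm³.
x̄ = 4520979.17/35887.50 = 125.98 mm; ȳ = 2400354.17/35887.50 = 66.89 mm.

x̄ = 125.98 mm, ȳ = 66.89 mm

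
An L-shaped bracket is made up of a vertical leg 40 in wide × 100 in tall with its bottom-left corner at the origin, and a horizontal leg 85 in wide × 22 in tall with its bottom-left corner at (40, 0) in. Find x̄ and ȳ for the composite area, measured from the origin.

x̄ = 39.91 in, ȳ = 37.58 in

Part | A | x̄ᵢ | ȳᵢ | A·x̄ᵢ | A·ȳᵢ
vertical leg | 4000.00 | 20.00 | 50.00 | 80000.00 | 200000.00
horizontal leg | 1870.00 | 82.50 | 11.00 | 154275.00 | 20570.00
Σ | 5870.00 |  |  | 234275.00 | 220570.00
x̄ = 234275.00 / 5870.00 = 39.91 in
ȳ = 220570.00 / 5870.00 = 37.58 in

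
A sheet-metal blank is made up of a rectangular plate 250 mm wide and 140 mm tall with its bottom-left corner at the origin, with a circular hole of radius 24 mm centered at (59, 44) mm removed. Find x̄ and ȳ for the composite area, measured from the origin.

x̄ = 128.60 mm, ȳ = 71.42 mm

plate: A = 250 × 140 = 35000.00, centroid at (125.00, 70.00).
hole: A = −π·24² = -1809.56, centroid at (59.00, 44.00).
ΣA = 33190.44 mm²
ΣAx̄ = (35000.00)(125.00) + (-1809.56)(59.00) = 4268236.12 mm³
ΣAȳ = (35000.00)(70.00) + (-1809.56)(44.00) = 2370379.48 mm³
x̄ = 4268236.12 / 33190.44 = 128.60 mm
ȳ = 2370379.48 / 33190.44 = 71.42 mm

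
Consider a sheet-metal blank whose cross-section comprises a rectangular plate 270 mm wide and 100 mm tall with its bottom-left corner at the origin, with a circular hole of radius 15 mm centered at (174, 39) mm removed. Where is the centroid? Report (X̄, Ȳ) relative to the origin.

X̄ = 133.95 mm, Ȳ = 50.30 mm

plate: A = 270 × 100 = 27000.00, centroid at (135.00, 50.00).
hole: A = −π·15² = -706.86, centroid at (174.00, 39.00).
ΣA = 26293.14 mm²
ΣAX̄ = (27000.00)(135.00) + (-706.86)(174.00) = 3522006.65 mm³
ΣAȲ = (27000.00)(50.00) + (-706.86)(39.00) = 1322432.52 mm³
X̄ = 3522006.65 / 26293.14 = 133.95 mm
Ȳ = 1322432.52 / 26293.14 = 50.30 mm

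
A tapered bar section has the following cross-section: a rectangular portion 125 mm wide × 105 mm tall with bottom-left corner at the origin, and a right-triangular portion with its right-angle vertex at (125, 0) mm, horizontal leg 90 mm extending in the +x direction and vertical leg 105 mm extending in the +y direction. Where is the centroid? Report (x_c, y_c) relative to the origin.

rectangular portion: A = 125 × 105 = 13125.00, centroid at (62.50, 52.50).
triangular portion: A = ½·90·105 = 4725.00, centroid at (155.00, 35.00).
ΣA = 17850.00 mm², ΣAx_c = 1552687.50 mm³, ΣAy_c = 854437.50 mm³.
x_c = 1552687.50/17850.00 = 86.99 mm; y_c = 854437.50/17850.00 = 47.87 mm.

x_c = 86.99 mm, y_c = 47.87 mm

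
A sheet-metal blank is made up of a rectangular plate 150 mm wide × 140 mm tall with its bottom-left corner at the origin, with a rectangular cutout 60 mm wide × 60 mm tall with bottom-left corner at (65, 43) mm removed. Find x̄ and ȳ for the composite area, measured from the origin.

x̄ = 70.86 mm, ȳ = 69.38 mm

plate: A = 150 × 140 = 21000.00, centroid at (75.00, 70.00).
hole: A = −(60 × 60) = -3600.00, centroid at (95.00, 73.00).
ΣA = 17400.00 mm², ΣAx̄ = 1233000.00 mm³, ΣAȳ = 1207200.00 mm³.
x̄ = 1233000.00/17400.00 = 70.86 mm; ȳ = 1207200.00/17400.00 = 69.38 mm.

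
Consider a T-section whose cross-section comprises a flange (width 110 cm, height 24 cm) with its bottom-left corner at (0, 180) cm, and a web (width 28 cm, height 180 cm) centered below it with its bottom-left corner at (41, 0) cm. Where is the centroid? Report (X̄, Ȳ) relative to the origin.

web: A = 28 × 180 = 5040.00, centroid at (55.00, 90.00).
flange: A = 110 × 24 = 2640.00, centroid at (55.00, 192.00).
ΣA = 7680.00 cm², ΣAX̄ = 422400.00 cm³, ΣAȲ = 960480.00 cm³.
X̄ = 422400.00/7680.00 = 55.00 cm; Ȳ = 960480.00/7680.00 = 125.06 cm.

X̄ = 55.00 cm, Ȳ = 125.06 cm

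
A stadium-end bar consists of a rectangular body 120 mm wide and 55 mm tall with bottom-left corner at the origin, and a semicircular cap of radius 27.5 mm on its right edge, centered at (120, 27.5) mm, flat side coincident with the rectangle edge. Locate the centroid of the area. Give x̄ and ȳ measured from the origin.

rectangular body: A = 120 × 55 = 6600.00, centroid at (60.00, 27.50).
semicircular end: A = ½π·27.5² = 1187.91, centroid at (131.67, 27.50).
ΣA = 7787.91 mm², ΣAx̄ = 552414.35 mm³, ΣAȳ = 214167.65 mm³.
x̄ = 552414.35/7787.91 = 70.93 mm; ȳ = 214167.65/7787.91 = 27.50 mm.

x̄ = 70.93 mm, ȳ = 27.50 mm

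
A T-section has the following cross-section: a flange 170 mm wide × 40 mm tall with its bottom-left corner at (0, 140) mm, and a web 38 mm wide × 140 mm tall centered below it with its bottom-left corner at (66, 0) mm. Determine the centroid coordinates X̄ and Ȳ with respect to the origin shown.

Part | A | x̄ᵢ | ȳᵢ | A·x̄ᵢ | A·ȳᵢ
web | 5320.00 | 85.00 | 70.00 | 452200.00 | 372400.00
flange | 6800.00 | 85.00 | 160.00 | 578000.00 | 1088000.00
Σ | 12120.00 |  |  | 1030200.00 | 1460400.00
X̄ = 1030200.00 / 12120.00 = 85.00 mm
Ȳ = 1460400.00 / 12120.00 = 120.50 mm

X̄ = 85.00 mm, Ȳ = 120.50 mm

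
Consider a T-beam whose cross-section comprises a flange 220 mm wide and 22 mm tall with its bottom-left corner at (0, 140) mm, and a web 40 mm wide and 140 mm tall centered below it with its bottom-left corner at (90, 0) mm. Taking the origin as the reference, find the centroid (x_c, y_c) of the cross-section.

web: A = 40 × 140 = 5600.00, centroid at (110.00, 70.00).
flange: A = 220 × 22 = 4840.00, centroid at (110.00, 151.00).
ΣA = 10440.00 mm²
ΣAx_c = (5600.00)(110.00) + (4840.00)(110.00) = 1148400.00 mm³
ΣAy_c = (5600.00)(70.00) + (4840.00)(151.00) = 1122840.00 mm³
x_c = 1148400.00 / 10440.00 = 110.00 mm
y_c = 1122840.00 / 10440.00 = 107.55 mm

x_c = 110.00 mm, y_c = 107.55 mm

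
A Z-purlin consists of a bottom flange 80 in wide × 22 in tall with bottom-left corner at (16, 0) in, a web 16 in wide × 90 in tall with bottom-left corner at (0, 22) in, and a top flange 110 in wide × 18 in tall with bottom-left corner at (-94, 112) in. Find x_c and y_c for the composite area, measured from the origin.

bottom flange: A = 80 × 22 = 1760.00, centroid at (56.00, 11.00).
web: A = 16 × 90 = 1440.00, centroid at (8.00, 67.00).
top flange: A = 110 × 18 = 1980.00, centroid at (-39.00, 121.00).
ΣA = 5180.00 in², ΣAx_c = 32860.00 in³, ΣAy_c = 355420.00 in³.
x_c = 32860.00/5180.00 = 6.34 in; y_c = 355420.00/5180.00 = 68.61 in.

x_c = 6.34 in, y_c = 68.61 in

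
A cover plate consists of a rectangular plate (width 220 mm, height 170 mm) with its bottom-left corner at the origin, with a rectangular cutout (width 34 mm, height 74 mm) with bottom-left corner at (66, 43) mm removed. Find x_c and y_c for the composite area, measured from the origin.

plate: A = 220 × 170 = 37400.00, centroid at (110.00, 85.00).
hole: A = −(34 × 74) = -2516.00, centroid at (83.00, 80.00).
ΣA = 34884.00 mm², ΣAx_c = 3905172.00 mm³, ΣAy_c = 2977720.00 mm³.
x_c = 3905172.00/34884.00 = 111.95 mm; y_c = 2977720.00/34884.00 = 85.36 mm.

x_c = 111.95 mm, y_c = 85.36 mm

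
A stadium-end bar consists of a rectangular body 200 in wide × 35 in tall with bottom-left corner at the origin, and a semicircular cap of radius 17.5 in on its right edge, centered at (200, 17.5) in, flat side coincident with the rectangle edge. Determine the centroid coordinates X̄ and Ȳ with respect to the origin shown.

X̄ = 106.91 in, Ȳ = 17.50 in

rectangular body: A = 200 × 35 = 7000.00, centroid at (100.00, 17.50).
semicircular end: A = ½π·17.5² = 481.06, centroid at (207.43, 17.50).
ΣA = 7481.06 in²
ΣAX̄ = (7000.00)(100.00) + (481.06)(207.43) = 799784.19 in³
ΣAȲ = (7000.00)(17.50) + (481.06)(17.50) = 130918.49 in³
X̄ = 799784.19 / 7481.06 = 106.91 in
Ȳ = 130918.49 / 7481.06 = 17.50 in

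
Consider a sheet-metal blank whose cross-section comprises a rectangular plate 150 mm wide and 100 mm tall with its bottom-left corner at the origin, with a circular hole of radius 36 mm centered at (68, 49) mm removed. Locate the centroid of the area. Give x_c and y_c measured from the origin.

plate: A = 150 × 100 = 15000.00, centroid at (75.00, 50.00).
hole: A = −π·36² = -4071.50, centroid at (68.00, 49.00).
ΣA = 10928.50 mm², ΣAx_c = 848137.72 mm³, ΣAy_c = 550496.30 mm³.
x_c = 848137.72/10928.50 = 77.61 mm; y_c = 550496.30/10928.50 = 50.37 mm.

x_c = 77.61 mm, y_c = 50.37 mm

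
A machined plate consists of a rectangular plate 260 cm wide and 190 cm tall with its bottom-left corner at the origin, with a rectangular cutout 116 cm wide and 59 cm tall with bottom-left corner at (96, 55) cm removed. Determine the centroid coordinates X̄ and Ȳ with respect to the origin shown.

X̄ = 126.14 cm, Ȳ = 96.69 cm

plate: A = 260 × 190 = 49400.00, centroid at (130.00, 95.00).
hole: A = −(116 × 59) = -6844.00, centroid at (154.00, 84.50).
ΣA = 42556.00 cm²
ΣAX̄ = (49400.00)(130.00) + (-6844.00)(154.00) = 5368024.00 cm³
ΣAȲ = (49400.00)(95.00) + (-6844.00)(84.50) = 4114682.00 cm³
X̄ = 5368024.00 / 42556.00 = 126.14 cm
Ȳ = 4114682.00 / 42556.00 = 96.69 cm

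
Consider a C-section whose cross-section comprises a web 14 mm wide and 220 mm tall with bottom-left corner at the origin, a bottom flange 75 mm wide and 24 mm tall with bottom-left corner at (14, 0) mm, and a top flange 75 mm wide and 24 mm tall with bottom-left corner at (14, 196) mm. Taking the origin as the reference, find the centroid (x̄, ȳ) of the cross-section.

x̄ = 30.98 mm, ȳ = 110.00 mm

Part | A | x̄ᵢ | ȳᵢ | A·x̄ᵢ | A·ȳᵢ
web | 3080.00 | 7.00 | 110.00 | 21560.00 | 338800.00
bottom flange | 1800.00 | 51.50 | 12.00 | 92700.00 | 21600.00
top flange | 1800.00 | 51.50 | 208.00 | 92700.00 | 374400.00
Σ | 6680.00 |  |  | 206960.00 | 734800.00
x̄ = 206960.00 / 6680.00 = 30.98 mm
ȳ = 734800.00 / 6680.00 = 110.00 mm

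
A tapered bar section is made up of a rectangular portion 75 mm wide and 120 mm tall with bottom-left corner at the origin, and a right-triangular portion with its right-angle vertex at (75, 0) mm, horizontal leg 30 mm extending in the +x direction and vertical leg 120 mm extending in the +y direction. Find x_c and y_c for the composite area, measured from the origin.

Part | A | x̄ᵢ | ȳᵢ | A·x̄ᵢ | A·ȳᵢ
rectangular portion | 9000.00 | 37.50 | 60.00 | 337500.00 | 540000.00
triangular portion | 1800.00 | 85.00 | 40.00 | 153000.00 | 72000.00
Σ | 10800.00 |  |  | 490500.00 | 612000.00
x_c = 490500.00 / 10800.00 = 45.42 mm
y_c = 612000.00 / 10800.00 = 56.67 mm

x_c = 45.42 mm, y_c = 56.67 mm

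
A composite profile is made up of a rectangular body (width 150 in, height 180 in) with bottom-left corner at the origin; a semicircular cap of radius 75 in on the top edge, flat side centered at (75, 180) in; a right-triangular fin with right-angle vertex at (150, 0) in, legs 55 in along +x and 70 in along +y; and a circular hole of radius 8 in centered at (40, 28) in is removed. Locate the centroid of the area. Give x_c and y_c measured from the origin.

x_c = 79.97 in, y_c = 115.58 in

rectangular body: A = 150 × 180 = 27000.00, centroid at (75.00, 90.00).
semicircular top: A = ½π·75² = 8835.73, centroid at (75.00, 211.83).
triangular fin: A = ½·55·70 = 1925.00, centroid at (168.33, 23.33).
hole: A = −π·8² = -201.06, centroid at (40.00, 28.00).
ΣA = 37559.67 in², ΣAx_c = 3003678.89 in³, ΣAy_c = 4340968.21 in³.
x_c = 3003678.89/37559.67 = 79.97 in; y_c = 4340968.21/37559.67 = 115.58 in.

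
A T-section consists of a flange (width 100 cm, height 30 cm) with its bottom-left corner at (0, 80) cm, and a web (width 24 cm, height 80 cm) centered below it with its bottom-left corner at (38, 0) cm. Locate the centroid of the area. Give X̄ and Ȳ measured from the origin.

X̄ = 50.00 cm, Ȳ = 73.54 cm

web: A = 24 × 80 = 1920.00, centroid at (50.00, 40.00).
flange: A = 100 × 30 = 3000.00, centroid at (50.00, 95.00).
ΣA = 4920.00 cm²
ΣAX̄ = (1920.00)(50.00) + (3000.00)(50.00) = 246000.00 cm³
ΣAȲ = (1920.00)(40.00) + (3000.00)(95.00) = 361800.00 cm³
X̄ = 246000.00 / 4920.00 = 50.00 cm
Ȳ = 361800.00 / 4920.00 = 73.54 cm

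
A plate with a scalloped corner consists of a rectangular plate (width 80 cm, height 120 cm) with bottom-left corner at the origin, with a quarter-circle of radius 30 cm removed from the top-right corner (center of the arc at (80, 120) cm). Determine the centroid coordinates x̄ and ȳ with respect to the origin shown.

x̄ = 37.83 cm, ȳ = 56.24 cm

plate: A = 80 × 120 = 9600.00, centroid at (40.00, 60.00).
removed quarter-circle: A = −¼π·30² = -706.86, centroid at (67.27, 107.27).
ΣA = 8893.14 cm², ΣAx̄ = 336451.33 cm³, ΣAȳ = 500177.00 cm³.
x̄ = 336451.33/8893.14 = 37.83 cm; ȳ = 500177.00/8893.14 = 56.24 cm.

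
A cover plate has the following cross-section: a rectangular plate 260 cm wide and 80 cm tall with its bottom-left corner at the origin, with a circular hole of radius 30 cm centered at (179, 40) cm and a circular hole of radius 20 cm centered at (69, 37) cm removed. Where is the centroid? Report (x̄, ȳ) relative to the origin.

x̄ = 126.30 cm, ȳ = 40.23 cm

plate: A = 260 × 80 = 20800.00, centroid at (130.00, 40.00).
hole 1: A = −π·30² = -2827.43, centroid at (179.00, 40.00).
hole 2: A = −π·20² = -1256.64, centroid at (69.00, 37.00).
ΣA = 16715.93 cm², ΣAx̄ = 2111181.47 cm³, ΣAȳ = 672407.09 cm³.
x̄ = 2111181.47/16715.93 = 126.30 cm; ȳ = 672407.09/16715.93 = 40.23 cm.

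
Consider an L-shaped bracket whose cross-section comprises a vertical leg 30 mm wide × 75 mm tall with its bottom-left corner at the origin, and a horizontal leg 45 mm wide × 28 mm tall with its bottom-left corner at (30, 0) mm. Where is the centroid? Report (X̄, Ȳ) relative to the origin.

X̄ = 28.46 mm, Ȳ = 29.06 mm

Part | A | x̄ᵢ | ȳᵢ | A·x̄ᵢ | A·ȳᵢ
vertical leg | 2250.00 | 15.00 | 37.50 | 33750.00 | 84375.00
horizontal leg | 1260.00 | 52.50 | 14.00 | 66150.00 | 17640.00
Σ | 3510.00 |  |  | 99900.00 | 102015.00
X̄ = 99900.00 / 3510.00 = 28.46 mm
Ȳ = 102015.00 / 3510.00 = 29.06 mm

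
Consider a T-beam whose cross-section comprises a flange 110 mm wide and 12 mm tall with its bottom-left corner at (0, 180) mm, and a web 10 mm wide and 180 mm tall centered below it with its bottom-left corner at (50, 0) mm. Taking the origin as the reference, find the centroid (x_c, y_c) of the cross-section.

Part | A | x̄ᵢ | ȳᵢ | A·x̄ᵢ | A·ȳᵢ
web | 1800.00 | 55.00 | 90.00 | 99000.00 | 162000.00
flange | 1320.00 | 55.00 | 186.00 | 72600.00 | 245520.00
Σ | 3120.00 |  |  | 171600.00 | 407520.00
x_c = 171600.00 / 3120.00 = 55.00 mm
y_c = 407520.00 / 3120.00 = 130.62 mm

x_c = 55.00 mm, y_c = 130.62 mm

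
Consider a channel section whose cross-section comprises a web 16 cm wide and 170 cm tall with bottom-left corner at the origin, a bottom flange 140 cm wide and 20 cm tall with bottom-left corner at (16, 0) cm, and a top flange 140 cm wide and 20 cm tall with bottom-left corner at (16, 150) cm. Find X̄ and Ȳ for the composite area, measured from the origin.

web: A = 16 × 170 = 2720.00, centroid at (8.00, 85.00).
bottom flange: A = 140 × 20 = 2800.00, centroid at (86.00, 10.00).
top flange: A = 140 × 20 = 2800.00, centroid at (86.00, 160.00).
ΣA = 8320.00 cm²
ΣAX̄ = (2720.00)(8.00) + (2800.00)(86.00) + (2800.00)(86.00) = 503360.00 cm³
ΣAȲ = (2720.00)(85.00) + (2800.00)(10.00) + (2800.00)(160.00) = 707200.00 cm³
X̄ = 503360.00 / 8320.00 = 60.50 cm
Ȳ = 707200.00 / 8320.00 = 85.00 cm

X̄ = 60.50 cm, Ȳ = 85.00 cm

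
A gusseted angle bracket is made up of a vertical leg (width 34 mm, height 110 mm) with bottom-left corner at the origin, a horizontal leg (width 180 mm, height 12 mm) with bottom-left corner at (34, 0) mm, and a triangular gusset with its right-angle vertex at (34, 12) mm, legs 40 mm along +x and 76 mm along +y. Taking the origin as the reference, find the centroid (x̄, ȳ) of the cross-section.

Part | A | x̄ᵢ | ȳᵢ | A·x̄ᵢ | A·ȳᵢ
vertical leg | 3740.00 | 17.00 | 55.00 | 63580.00 | 205700.00
horizontal leg | 2160.00 | 124.00 | 6.00 | 267840.00 | 12960.00
gusset | 1520.00 | 47.33 | 37.33 | 71946.67 | 56746.67
Σ | 7420.00 |  |  | 403366.67 | 275406.67
x̄ = 403366.67 / 7420.00 = 54.36 mm
ȳ = 275406.67 / 7420.00 = 37.12 mm

x̄ = 54.36 mm, ȳ = 37.12 mm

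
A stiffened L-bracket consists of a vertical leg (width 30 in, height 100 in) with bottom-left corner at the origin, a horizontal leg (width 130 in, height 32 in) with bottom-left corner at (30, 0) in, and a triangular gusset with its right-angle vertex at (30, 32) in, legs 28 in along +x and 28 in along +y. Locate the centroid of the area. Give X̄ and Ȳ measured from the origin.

X̄ = 60.33 in, Ȳ = 30.82 in

vertical leg: A = 30 × 100 = 3000.00, centroid at (15.00, 50.00).
horizontal leg: A = 130 × 32 = 4160.00, centroid at (95.00, 16.00).
gusset: A = ½·28·28 = 392.00, centroid at (39.33, 41.33).
ΣA = 7552.00 in², ΣAX̄ = 455618.67 in³, ΣAȲ = 232762.67 in³.
X̄ = 455618.67/7552.00 = 60.33 in; Ȳ = 232762.67/7552.00 = 30.82 in.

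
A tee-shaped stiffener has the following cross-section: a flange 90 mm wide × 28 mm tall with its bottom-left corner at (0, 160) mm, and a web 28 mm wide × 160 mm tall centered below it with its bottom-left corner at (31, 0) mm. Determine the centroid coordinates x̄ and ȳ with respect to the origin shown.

Part | A | x̄ᵢ | ȳᵢ | A·x̄ᵢ | A·ȳᵢ
web | 4480.00 | 45.00 | 80.00 | 201600.00 | 358400.00
flange | 2520.00 | 45.00 | 174.00 | 113400.00 | 438480.00
Σ | 7000.00 |  |  | 315000.00 | 796880.00
x̄ = 315000.00 / 7000.00 = 45.00 mm
ȳ = 796880.00 / 7000.00 = 113.84 mm

x̄ = 45.00 mm, ȳ = 113.84 mm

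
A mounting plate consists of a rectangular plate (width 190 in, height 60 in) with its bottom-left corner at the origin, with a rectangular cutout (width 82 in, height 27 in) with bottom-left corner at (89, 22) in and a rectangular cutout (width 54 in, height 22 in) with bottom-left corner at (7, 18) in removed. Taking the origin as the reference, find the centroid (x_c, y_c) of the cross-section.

x_c = 94.37 in, y_c = 28.63 in

Part | A | x̄ᵢ | ȳᵢ | A·x̄ᵢ | A·ȳᵢ
plate | 11400.00 | 95.00 | 30.00 | 1083000.00 | 342000.00
hole 1 | -2214.00 | 130.00 | 35.50 | -287820.00 | -78597.00
hole 2 | -1188.00 | 34.00 | 29.00 | -40392.00 | -34452.00
Σ | 7998.00 |  |  | 754788.00 | 228951.00
x_c = 754788.00 / 7998.00 = 94.37 in
y_c = 228951.00 / 7998.00 = 28.63 in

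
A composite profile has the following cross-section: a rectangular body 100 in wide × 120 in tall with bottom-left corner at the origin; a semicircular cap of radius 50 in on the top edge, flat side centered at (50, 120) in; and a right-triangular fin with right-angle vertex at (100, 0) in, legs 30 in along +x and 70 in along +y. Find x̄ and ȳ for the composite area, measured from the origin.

rectangular body: A = 100 × 120 = 12000.00, centroid at (50.00, 60.00).
semicircular top: A = ½π·50² = 3926.99, centroid at (50.00, 141.22).
triangular fin: A = ½·30·70 = 1050.00, centroid at (110.00, 23.33).
ΣA = 16976.99 in²
ΣAx̄ = (12000.00)(50.00) + (3926.99)(50.00) + (1050.00)(110.00) = 911849.54 in³
ΣAȳ = (12000.00)(60.00) + (3926.99)(141.22) + (1050.00)(23.33) = 1299072.23 in³
x̄ = 911849.54 / 16976.99 = 53.71 in
ȳ = 1299072.23 / 16976.99 = 76.52 in

x̄ = 53.71 in, ȳ = 76.52 in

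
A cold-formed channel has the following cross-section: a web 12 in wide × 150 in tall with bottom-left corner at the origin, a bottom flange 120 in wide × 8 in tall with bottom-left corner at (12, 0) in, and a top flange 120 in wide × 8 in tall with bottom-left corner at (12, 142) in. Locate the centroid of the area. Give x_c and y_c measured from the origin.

web: A = 12 × 150 = 1800.00, centroid at (6.00, 75.00).
bottom flange: A = 120 × 8 = 960.00, centroid at (72.00, 4.00).
top flange: A = 120 × 8 = 960.00, centroid at (72.00, 146.00).
ΣA = 3720.00 in²
ΣAx_c = (1800.00)(6.00) + (960.00)(72.00) + (960.00)(72.00) = 149040.00 in³
ΣAy_c = (1800.00)(75.00) + (960.00)(4.00) + (960.00)(146.00) = 279000.00 in³
x_c = 149040.00 / 3720.00 = 40.06 in
y_c = 279000.00 / 3720.00 = 75.00 in

x_c = 40.06 in, y_c = 75.00 in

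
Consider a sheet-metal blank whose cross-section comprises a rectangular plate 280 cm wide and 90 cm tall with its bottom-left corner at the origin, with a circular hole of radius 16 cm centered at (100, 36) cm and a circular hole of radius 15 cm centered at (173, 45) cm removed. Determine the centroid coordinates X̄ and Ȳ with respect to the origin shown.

X̄ = 140.37 cm, Ȳ = 45.31 cm

Part | A | x̄ᵢ | ȳᵢ | A·x̄ᵢ | A·ȳᵢ
plate | 25200.00 | 140.00 | 45.00 | 3528000.00 | 1134000.00
hole 1 | -804.25 | 100.00 | 36.00 | -80424.77 | -28952.92
hole 2 | -706.86 | 173.00 | 45.00 | -122286.49 | -31808.63
Σ | 23688.89 |  |  | 3325288.73 | 1073238.46
X̄ = 3325288.73 / 23688.89 = 140.37 cm
Ȳ = 1073238.46 / 23688.89 = 45.31 cm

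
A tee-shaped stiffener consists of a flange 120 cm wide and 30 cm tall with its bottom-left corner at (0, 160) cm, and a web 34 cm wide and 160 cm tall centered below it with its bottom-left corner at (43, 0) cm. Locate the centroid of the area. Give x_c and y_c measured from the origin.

x_c = 60.00 cm, y_c = 117.83 cm

web: A = 34 × 160 = 5440.00, centroid at (60.00, 80.00).
flange: A = 120 × 30 = 3600.00, centroid at (60.00, 175.00).
ΣA = 9040.00 cm², ΣAx_c = 542400.00 cm³, ΣAy_c = 1065200.00 cm³.
x_c = 542400.00/9040.00 = 60.00 cm; y_c = 1065200.00/9040.00 = 117.83 cm.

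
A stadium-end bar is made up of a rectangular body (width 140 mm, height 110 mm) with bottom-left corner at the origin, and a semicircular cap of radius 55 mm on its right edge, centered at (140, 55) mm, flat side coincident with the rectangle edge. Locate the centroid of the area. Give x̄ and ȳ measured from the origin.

Part | A | x̄ᵢ | ȳᵢ | A·x̄ᵢ | A·ȳᵢ
rectangular body | 15400.00 | 70.00 | 55.00 | 1078000.00 | 847000.00
semicircular end | 4751.66 | 163.34 | 55.00 | 776148.91 | 261341.24
Σ | 20151.66 |  |  | 1854148.91 | 1108341.24
x̄ = 1854148.91 / 20151.66 = 92.01 mm
ȳ = 1108341.24 / 20151.66 = 55.00 mm

x̄ = 92.01 mm, ȳ = 55.00 mm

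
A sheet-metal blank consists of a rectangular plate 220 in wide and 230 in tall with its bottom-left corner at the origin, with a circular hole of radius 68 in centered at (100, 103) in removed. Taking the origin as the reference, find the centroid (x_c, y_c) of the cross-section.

plate: A = 220 × 230 = 50600.00, centroid at (110.00, 115.00).
hole: A = −π·68² = -14526.72, centroid at (100.00, 103.00).
ΣA = 36073.28 in²
ΣAx_c = (50600.00)(110.00) + (-14526.72)(100.00) = 4113327.56 in³
ΣAy_c = (50600.00)(115.00) + (-14526.72)(103.00) = 4322747.38 in³
x_c = 4113327.56 / 36073.28 = 114.03 in
y_c = 4322747.38 / 36073.28 = 119.83 in

x_c = 114.03 in, y_c = 119.83 in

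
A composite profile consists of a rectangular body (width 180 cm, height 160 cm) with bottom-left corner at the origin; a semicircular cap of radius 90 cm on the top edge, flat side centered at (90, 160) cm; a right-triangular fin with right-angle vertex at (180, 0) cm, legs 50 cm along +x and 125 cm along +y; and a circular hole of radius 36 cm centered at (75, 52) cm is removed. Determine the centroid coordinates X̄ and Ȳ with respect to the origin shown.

X̄ = 99.72 cm, Ȳ = 116.92 cm

rectangular body: A = 180 × 160 = 28800.00, centroid at (90.00, 80.00).
semicircular top: A = ½π·90² = 12723.45, centroid at (90.00, 198.20).
triangular fin: A = ½·50·125 = 3125.00, centroid at (196.67, 41.67).
hole: A = −π·36² = -4071.50, centroid at (75.00, 52.00).
ΣA = 40576.95 cm²
ΣAX̄ = (28800.00)(90.00) + (12723.45)(90.00) + (3125.00)(196.67) + (-4071.50)(75.00) = 4046331.05 cm³
ΣAȲ = (28800.00)(80.00) + (12723.45)(198.20) + (3125.00)(41.67) + (-4071.50)(52.00) = 4744242.16 cm³
X̄ = 4046331.05 / 40576.95 = 99.72 cm
Ȳ = 4744242.16 / 40576.95 = 116.92 cm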